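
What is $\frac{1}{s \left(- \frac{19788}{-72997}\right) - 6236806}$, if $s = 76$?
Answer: $- \frac{72997}{455266623694} \approx -1.6034 \cdot 10^{-7}$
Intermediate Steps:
$\frac{1}{s \left(- \frac{19788}{-72997}\right) - 6236806} = \frac{1}{76 \left(- \frac{19788}{-72997}\right) - 6236806} = \frac{1}{76 \left(\left(-19788\right) \left(- \frac{1}{72997}\right)\right) - 6236806} = \frac{1}{76 \cdot \frac{19788}{72997} - 6236806} = \frac{1}{\frac{1503888}{72997} - 6236806} = \frac{1}{- \frac{455266623694}{72997}} = - \frac{72997}{455266623694}$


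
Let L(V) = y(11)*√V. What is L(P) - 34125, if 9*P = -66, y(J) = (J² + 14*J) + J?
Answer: -34125 + 286*I*√66/3 ≈ -34125.0 + 774.49*I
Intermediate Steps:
y(J) = J² + 15*J
P = -22/3 (P = (⅑)*(-66) = -22/3 ≈ -7.3333)
L(V) = 286*√V (L(V) = (11*(15 + 11))*√V = (11*26)*√V = 286*√V)
L(P) - 34125 = 286*√(-22/3) - 34125 = 286*(I*√66/3) - 34125 = 286*I*√66/3 - 34125 = -34125 + 286*I*√66/3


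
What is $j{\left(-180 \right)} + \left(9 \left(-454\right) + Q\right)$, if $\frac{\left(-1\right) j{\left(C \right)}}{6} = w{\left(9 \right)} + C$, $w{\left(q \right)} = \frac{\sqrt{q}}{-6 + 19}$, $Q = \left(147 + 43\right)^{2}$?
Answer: $\frac{430204}{13} \approx 33093.0$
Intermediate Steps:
$Q = 36100$ ($Q = 190^{2} = 36100$)
$w{\left(q \right)} = \frac{\sqrt{q}}{13}$
$j{\left(C \right)} = - \frac{18}{13} - 6 C$ ($j{\left(C \right)} = - 6 \left(\frac{\sqrt{9}}{13} + C\right) = - 6 \left(\frac{1}{13} \cdot 3 + C\right) = - 6 \left(\frac{3}{13} + C\right) = - \frac{18}{13} - 6 C$)
$j{\left(-180 \right)} + \left(9 \left(-454\right) + Q\right) = \left(- \frac{18}{13} - -1080\right) + \left(9 \left(-454\right) + 36100\right) = \left(- \frac{18}{13} + 1080\right) + \left(-4086 + 36100\right) = \frac{14022}{13} + 32014 = \frac{430204}{13}$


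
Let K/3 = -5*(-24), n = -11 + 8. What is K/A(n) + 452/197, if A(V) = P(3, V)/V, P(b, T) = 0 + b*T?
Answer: 24092/197 ≈ 122.29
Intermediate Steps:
P(b, T) = T*b (P(b, T) = 0 + T*b = T*b)
n = -3
A(V) = 3 (A(V) = (V*3)/V = (3*V)/V = 3)
K = 360 (K = 3*(-5*(-24)) = 3*120 = 360)
K/A(n) + 452/197 = 360/3 + 452/197 = 360*(⅓) + 452*(1/197) = 120 + 452/197 = 24092/197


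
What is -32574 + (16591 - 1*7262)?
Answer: -23245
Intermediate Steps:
-32574 + (16591 - 1*7262) = -32574 + (16591 - 7262) = -32574 + 9329 = -23245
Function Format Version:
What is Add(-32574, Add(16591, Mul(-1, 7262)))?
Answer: -23245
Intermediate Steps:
Add(-32574, Add(16591, Mul(-1, 7262))) = Add(-32574, Add(16591, -7262)) = Add(-32574, 9329) = -23245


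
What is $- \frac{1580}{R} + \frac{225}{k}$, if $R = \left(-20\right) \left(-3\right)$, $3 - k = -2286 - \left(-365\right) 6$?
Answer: $- \frac{794}{33} \approx -24.061$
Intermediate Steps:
$k = 99$ ($k = 3 - \left(-2286 - \left(-365\right) 6\right) = 3 - \left(-2286 - -2190\right) = 3 - \left(-2286 + 2190\right) = 3 - -96 = 3 + 96 = 99$)
$R = 60$
$- \frac{1580}{R} + \frac{225}{k} = - \frac{1580}{60} + \frac{225}{99} = \left(-1580\right) \frac{1}{60} + 225 \cdot \frac{1}{99} = - \frac{79}{3} + \frac{25}{11} = - \frac{794}{33}$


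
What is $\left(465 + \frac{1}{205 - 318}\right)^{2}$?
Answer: $\frac{2760871936}{12769} \approx 2.1622 \cdot 10^{5}$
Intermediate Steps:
$\left(465 + \frac{1}{205 - 318}\right)^{2} = \left(465 + \frac{1}{-113}\right)^{2} = \left(465 - \frac{1}{113}\right)^{2} = \left(\frac{52544}{113}\right)^{2} = \frac{2760871936}{12769}$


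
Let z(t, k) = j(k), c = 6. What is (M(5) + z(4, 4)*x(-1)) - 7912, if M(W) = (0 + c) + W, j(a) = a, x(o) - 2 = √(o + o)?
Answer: -7893 + 4*I*√2 ≈ -7893.0 + 5.6569*I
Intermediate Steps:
x(o) = 2 + √2*√o (x(o) = 2 + √(o + o) = 2 + √(2*o) = 2 + √2*√o)
z(t, k) = k
M(W) = 6 + W (M(W) = (0 + 6) + W = 6 + W)
(M(5) + z(4, 4)*x(-1)) - 7912 = ((6 + 5) + 4*(2 + √2*√(-1))) - 7912 = (11 + 4*(2 + √2*I)) - 7912 = (11 + 4*(2 + I*√2)) - 7912 = (11 + (8 + 4*I*√2)) - 7912 = (19 + 4*I*√2) - 7912 = -7893 + 4*I*√2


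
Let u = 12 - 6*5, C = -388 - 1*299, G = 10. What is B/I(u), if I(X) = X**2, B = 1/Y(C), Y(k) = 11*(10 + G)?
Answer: 1/71280 ≈ 1.4029e-5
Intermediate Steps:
C = -687 (C = -388 - 299 = -687)
u = -18 (u = 12 - 30 = -18)
Y(k) = 220 (Y(k) = 11*(10 + 10) = 11*20 = 220)
B = 1/220 ≈ 0.0045455
B/I(u) = 1/(220*((-18)**2)) = (1/220)/324 = (1/220)*(1/324) = 1/71280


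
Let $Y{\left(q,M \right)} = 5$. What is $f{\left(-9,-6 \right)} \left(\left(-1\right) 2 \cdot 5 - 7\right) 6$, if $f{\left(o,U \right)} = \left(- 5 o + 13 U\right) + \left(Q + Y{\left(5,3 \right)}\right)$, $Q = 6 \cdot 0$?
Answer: $2856$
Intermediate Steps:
$Q = 0$
$f{\left(o,U \right)} = 5 - 5 o + 13 U$ ($f{\left(o,U \right)} = \left(- 5 o + 13 U\right) + \left(0 + 5\right) = \left(- 5 o + 13 U\right) + 5 = 5 - 5 o + 13 U$)
$f{\left(-9,-6 \right)} \left(\left(-1\right) 2 \cdot 5 - 7\right) 6 = \left(5 - -45 + 13 \left(-6\right)\right) \left(\left(-1\right) 2 \cdot 5 - 7\right) 6 = \left(5 + 45 - 78\right) \left(\left(-2\right) 5 - 7\right) 6 = - 28 \left(-10 - 7\right) 6 = - 28 \left(\left(-17\right) 6\right) = \left(-28\right) \left(-102\right) = 2856$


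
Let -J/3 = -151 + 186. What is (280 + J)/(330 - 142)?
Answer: 175/188 ≈ 0.93085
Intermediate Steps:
J = -105 (J = -3*(-151 + 186) = -3*35 = -105)
(280 + J)/(330 - 142) = (280 - 105)/(330 - 142) = 175/188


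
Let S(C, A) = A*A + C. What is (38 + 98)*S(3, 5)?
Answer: 3808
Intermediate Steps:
S(C, A) = C + A**2 (S(C, A) = A**2 + C = C + A**2)
(38 + 98)*S(3, 5) = (38 + 98)*(3 + 5**2) = 136*(3 + 25) = 136*28 = 3808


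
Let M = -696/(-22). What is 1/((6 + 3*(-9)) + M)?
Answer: 11/117 ≈ 0.094017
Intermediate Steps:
M = 348/11 (M = -696*(-1/22) = 348/11 ≈ 31.636)
1/((6 + 3*(-9)) + M) = 1/((6 + 3*(-9)) + 348/11) = 1/((6 - 27) + 348/11) = 1/(-21 + 348/11) = 1/(117/11) = 11/117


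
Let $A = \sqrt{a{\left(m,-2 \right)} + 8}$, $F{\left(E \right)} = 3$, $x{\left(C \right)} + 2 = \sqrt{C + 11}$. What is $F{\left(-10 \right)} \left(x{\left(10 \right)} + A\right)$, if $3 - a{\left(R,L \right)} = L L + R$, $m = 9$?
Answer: $-6 + 3 \sqrt{21} + 3 i \sqrt{2} \approx 7.7477 + 4.2426 i$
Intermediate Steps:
$x{\left(C \right)} = -2 + \sqrt{11 + C}$ ($x{\left(C \right)} = -2 + \sqrt{C + 11} = -2 + \sqrt{11 + C}$)
$a{\left(R,L \right)} = 3 - R - L^{2}$ ($a{\left(R,L \right)} = 3 - \left(L L + R\right) = 3 - \left(L^{2} + R\right) = 3 - \left(R + L^{2}\right) = 3 - R - L^{2}$)
$A = i \sqrt{2}$ ($A = \sqrt{\left(3 - 9 - \left(-2\right)^{2}\right) + 8} = \sqrt{\left(3 - 9 - 4\right) + 8} = \sqrt{-10 + 8} = \sqrt{-2} = i \sqrt{2} \approx 1.4142 i$)
$F{\left(-10 \right)} \left(x{\left(10 \right)} + A\right) = 3 \left(\left(-2 + \sqrt{11 + 10}\right) + i \sqrt{2}\right) = 3 \left(\left(-2 + \sqrt{21}\right) + i \sqrt{2}\right) = 3 \left(-2 + \sqrt{21} + i \sqrt{2}\right) = -6 + 3 \sqrt{21} + 3 i \sqrt{2}$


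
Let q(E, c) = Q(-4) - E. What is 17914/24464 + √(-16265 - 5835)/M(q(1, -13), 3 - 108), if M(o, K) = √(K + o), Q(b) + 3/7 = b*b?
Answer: 8957/12232 + 10*√979251/633 ≈ 16.365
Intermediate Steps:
Q(b) = -3/7 + b² (Q(b) = -3/7 + b*b = -3/7 + b²)
q(E, c) = 109/7 - E (q(E, c) = (-3/7 + (-4)²) - E = (-3/7 + 16) - E = 109/7 - E)
17914/24464 + √(-16265 - 5835)/M(q(1, -13), 3 - 108) = 17914/24464 + √(-16265 - 5835)/(√((3 - 108) + (109/7 - 1*1))) = 17914*(1/24464) + √(-22100)/(√(-105 + (109/7 - 1))) = 8957/12232 + (10*I*√221)/(√(-105 + 102/7)) = 8957/12232 + (10*I*√221)/(√(-633/7)) = 8957/12232 + (10*I*√221)/((I*√4431/7)) = 8957/12232 + (10*I*√221)*(-I*√4431/633) = 8957/12232 + 10*√979251/633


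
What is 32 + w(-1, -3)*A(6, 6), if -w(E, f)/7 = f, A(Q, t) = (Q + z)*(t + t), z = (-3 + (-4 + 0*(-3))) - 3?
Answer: -976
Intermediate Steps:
z = -10 (z = (-3 + (-4 + 0)) - 3 = (-3 - 4) - 3 = -7 - 3 = -10)
A(Q, t) = 2*t*(-10 + Q) (A(Q, t) = (Q - 10)*(t + t) = (-10 + Q)*(2*t) = 2*t*(-10 + Q))
w(E, f) = -7*f
32 + w(-1, -3)*A(6, 6) = 32 + (-7*(-3))*(2*6*(-10 + 6)) = 32 + 21*(2*6*(-4)) = 32 + 21*(-48) = 32 - 1008 = -976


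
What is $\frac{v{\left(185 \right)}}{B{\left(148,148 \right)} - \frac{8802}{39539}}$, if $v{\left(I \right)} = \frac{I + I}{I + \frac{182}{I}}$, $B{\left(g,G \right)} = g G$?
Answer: $\frac{1353222275}{14899150595889} \approx 9.0825 \cdot 10^{-5}$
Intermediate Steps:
$B{\left(g,G \right)} = G g$
$v{\left(I \right)} = \frac{2 I}{I + \frac{182}{I}}$
$\frac{v{\left(185 \right)}}{B{\left(148,148 \right)} - \frac{8802}{39539}} = \frac{2 \cdot 185^{2} \frac{1}{182 + 185^{2}}}{148 \cdot 148 - \frac{8802}{39539}} = \frac{2 \cdot 34225 \frac{1}{182 + 34225}}{21904 - \frac{8802}{39539}} = \frac{2 \cdot 34225 \cdot \frac{1}{34407}}{21904 - \frac{8802}{39539}} = \frac{2 \cdot 34225 \cdot \frac{1}{34407}}{\frac{866053454}{39539}} = \frac{68450}{34407} \cdot \frac{39539}{866053454} = \frac{1353222275}{14899150595889}$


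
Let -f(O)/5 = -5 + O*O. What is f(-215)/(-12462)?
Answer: 115550/6231 ≈ 18.544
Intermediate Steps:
f(O) = 25 - 5*O**2 (f(O) = -5*(-5 + O*O) = -5*(-5 + O**2) = 25 - 5*O**2)
f(-215)/(-12462) = (25 - 5*(-215)**2)/(-12462) = (25 - 5*46225)*(-1/12462) = (25 - 231125)*(-1/12462) = -231100*(-1/12462) = 115550/6231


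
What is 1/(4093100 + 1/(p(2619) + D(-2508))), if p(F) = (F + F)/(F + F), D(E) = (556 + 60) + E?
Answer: 1891/7740052099 ≈ 2.4431e-7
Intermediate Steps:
D(E) = 616 + E
p(F) = 1 (p(F) = (2*F)/((2*F)) = (2*F)*(1/(2*F)) = 1)
1/(4093100 + 1/(p(2619) + D(-2508))) = 1/(4093100 + 1/(1 + (616 - 2508))) = 1/(4093100 + 1/(1 - 1892)) = 1/(4093100 + 1/(-1891)) = 1/(4093100 - 1/1891) = 1/(7740052099/1891) = 1891/7740052099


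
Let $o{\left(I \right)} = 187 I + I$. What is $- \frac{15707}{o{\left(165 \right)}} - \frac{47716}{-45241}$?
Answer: $\frac{769549933}{1403375820} \approx 0.54836$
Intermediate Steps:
$o{\left(I \right)} = 188 I$
$- \frac{15707}{o{\left(165 \right)}} - \frac{47716}{-45241} = - \frac{15707}{188 \cdot 165} - \frac{47716}{-45241} = - \frac{15707}{31020} - - \frac{47716}{45241} = \left(-15707\right) \frac{1}{31020} + \frac{47716}{45241} = - \frac{15707}{31020} + \frac{47716}{45241} = \frac{769549933}{1403375820}$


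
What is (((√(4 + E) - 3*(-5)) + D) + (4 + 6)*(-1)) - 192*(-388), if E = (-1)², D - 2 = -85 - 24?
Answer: 74394 + √5 ≈ 74396.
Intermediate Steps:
D = -107 (D = 2 + (-85 - 24) = 2 - 109 = -107)
E = 1
(((√(4 + E) - 3*(-5)) + D) + (4 + 6)*(-1)) - 192*(-388) = (((√(4 + 1) - 3*(-5)) - 107) + (4 + 6)*(-1)) - 192*(-388) = (((√5 + 15) - 107) + 10*(-1)) + 74496 = (((15 + √5) - 107) - 10) + 74496 = ((-92 + √5) - 10) + 74496 = (-102 + √5) + 74496 = 74394 + √5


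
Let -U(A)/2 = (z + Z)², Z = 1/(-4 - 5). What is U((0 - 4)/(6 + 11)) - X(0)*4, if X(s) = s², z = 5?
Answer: -3872/81 ≈ -47.802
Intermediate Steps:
Z = -⅑ (Z = 1/(-9) = -⅑ ≈ -0.11111)
U(A) = -3872/81 (U(A) = -2*(5 - ⅑)² = -2*(44/9)² = -2*1936/81 = -3872/81)
U((0 - 4)/(6 + 11)) - X(0)*4 = -3872/81 - 0²*4 = -3872/81 - 0*4 = -3872/81 - 1*0 = -3872/81 + 0 = -3872/81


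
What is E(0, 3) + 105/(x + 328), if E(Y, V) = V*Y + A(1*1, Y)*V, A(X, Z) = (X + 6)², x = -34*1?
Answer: 2063/14 ≈ 147.36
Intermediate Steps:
x = -34
A(X, Z) = (6 + X)²
E(Y, V) = 49*V + V*Y (E(Y, V) = V*Y + (6 + 1*1)²*V = V*Y + (6 + 1)²*V = V*Y + 7²*V = V*Y + 49*V = 49*V + V*Y)
E(0, 3) + 105/(x + 328) = 3*(49 + 0) + 105/(-34 + 328) = 3*49 + 105/294 = 147 + 105*(1/294) = 147 + 5/14 = 2063/14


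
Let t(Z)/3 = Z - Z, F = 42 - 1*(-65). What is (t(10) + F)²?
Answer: 11449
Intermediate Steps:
F = 107 (F = 42 + 65 = 107)
t(Z) = 0 (t(Z) = 3*(Z - Z) = 3*0 = 0)
(t(10) + F)² = (0 + 107)² = 107² = 11449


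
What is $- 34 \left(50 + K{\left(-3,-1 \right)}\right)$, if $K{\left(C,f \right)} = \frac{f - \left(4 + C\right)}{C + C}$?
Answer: $- \frac{5134}{3} \approx -1711.3$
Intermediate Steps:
$K{\left(C,f \right)} = \frac{-4 + f - C}{2 C}$
$- 34 \left(50 + K{\left(-3,-1 \right)}\right) = - 34 \left(50 + \frac{-4 - 1 - -3}{2 \left(-3\right)}\right) = - 34 \left(50 + \frac{1}{2} \left(- \frac{1}{3}\right) \left(-4 - 1 + 3\right)\right) = - 34 \left(50 + \frac{1}{2} \left(- \frac{1}{3}\right) \left(-2\right)\right) = - 34 \left(50 + \frac{1}{3}\right) = \left(-34\right) \frac{151}{3} = - \frac{5134}{3}$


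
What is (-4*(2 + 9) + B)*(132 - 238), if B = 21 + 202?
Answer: -18974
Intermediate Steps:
B = 223
(-4*(2 + 9) + B)*(132 - 238) = (-4*(2 + 9) + 223)*(132 - 238) = (-4*11 + 223)*(-106) = (-44 + 223)*(-106) = 179*(-106) = -18974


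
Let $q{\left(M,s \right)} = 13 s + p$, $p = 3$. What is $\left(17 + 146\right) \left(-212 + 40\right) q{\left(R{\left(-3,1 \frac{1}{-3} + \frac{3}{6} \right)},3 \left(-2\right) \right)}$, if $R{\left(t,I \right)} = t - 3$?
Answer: $2102700$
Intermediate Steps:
$R{\left(t,I \right)} = -3 + t$ ($R{\left(t,I \right)} = t - 3 = -3 + t$)
$q{\left(M,s \right)} = 3 + 13 s$ ($q{\left(M,s \right)} = 13 s + 3 = 3 + 13 s$)
$\left(17 + 146\right) \left(-212 + 40\right) q{\left(R{\left(-3,1 \frac{1}{-3} + \frac{3}{6} \right)},3 \left(-2\right) \right)} = \left(17 + 146\right) \left(-212 + 40\right) \left(3 + 13 \cdot 3 \left(-2\right)\right) = 163 \left(-172\right) \left(3 + 13 \left(-6\right)\right) = - 28036 \left(3 - 78\right) = \left(-28036\right) \left(-75\right) = 2102700$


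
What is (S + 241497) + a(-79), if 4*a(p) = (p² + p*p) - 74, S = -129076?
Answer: 115523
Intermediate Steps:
a(p) = -37/2 + p²/2 (a(p) = ((p² + p*p) - 74)/4 = ((p² + p²) - 74)/4 = (2*p² - 74)/4 = (-74 + 2*p²)/4 = -37/2 + p²/2)
(S + 241497) + a(-79) = (-129076 + 241497) + (-37/2 + (½)*(-79)²) = 112421 + (-37/2 + (½)*6241) = 112421 + (-37/2 + 6241/2) = 112421 + 3102 = 115523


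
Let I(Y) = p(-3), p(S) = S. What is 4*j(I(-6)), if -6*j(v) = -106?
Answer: 212/3 ≈ 70.667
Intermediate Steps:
I(Y) = -3
j(v) = 53/3 (j(v) = -⅙*(-106) = 53/3)
4*j(I(-6)) = 4*(53/3) = 212/3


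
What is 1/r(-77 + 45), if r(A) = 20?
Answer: 1/20 ≈ 0.050000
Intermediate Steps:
1/r(-77 + 45) = 1/20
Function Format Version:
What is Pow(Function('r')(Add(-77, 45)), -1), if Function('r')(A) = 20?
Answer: Rational(1, 20) ≈ 0.050000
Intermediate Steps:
Pow(Function('r')(Add(-77, 45)), -1) = Pow(20, -1) = Rational(1, 20)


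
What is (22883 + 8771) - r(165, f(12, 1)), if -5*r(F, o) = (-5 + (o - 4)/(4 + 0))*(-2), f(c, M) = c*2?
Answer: 31654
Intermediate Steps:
f(c, M) = 2*c
r(F, o) = -12/5 + o/10 (r(F, o) = -(-5 + (o - 4)/(4 + 0))*(-2)/5 = -(-5 + (-4 + o)/4)*(-2)/5 = -(-5 + (-4 + o)*(¼))*(-2)/5 = -(-5 + (-1 + o/4))*(-2)/5 = -(-6 + o/4)*(-2)/5 = -(12 - o/2)/5 = -12/5 + o/10)
(22883 + 8771) - r(165, f(12, 1)) = (22883 + 8771) - (-12/5 + (2*12)/10) = 31654 - (-12/5 + (⅒)*24) = 31654 - (-12/5 + 12/5) = 31654 - 1*0 = 31654 + 0 = 31654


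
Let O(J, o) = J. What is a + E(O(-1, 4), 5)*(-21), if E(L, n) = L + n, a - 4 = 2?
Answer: -78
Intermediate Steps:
a = 6 (a = 4 + 2 = 6)
a + E(O(-1, 4), 5)*(-21) = 6 + (-1 + 5)*(-21) = 6 + 4*(-21) = 6 - 84 = -78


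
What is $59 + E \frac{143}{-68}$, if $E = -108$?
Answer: $\frac{4864}{17} \approx 286.12$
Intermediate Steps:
$59 + E \frac{143}{-68} = 59 - 108 \frac{143}{-68} = 59 - 108 \cdot 143 \left(- \frac{1}{68}\right) = 59 - - \frac{3861}{17} = 59 + \frac{3861}{17} = \frac{4864}{17}$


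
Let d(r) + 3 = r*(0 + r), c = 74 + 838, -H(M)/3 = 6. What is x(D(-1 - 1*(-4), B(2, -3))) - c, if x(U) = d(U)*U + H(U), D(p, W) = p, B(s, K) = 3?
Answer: -912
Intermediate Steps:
H(M) = -18 (H(M) = -3*6 = -18)
c = 912
d(r) = -3 + r**2 (d(r) = -3 + r*(0 + r) = -3 + r*r = -3 + r**2)
x(U) = -18 + U*(-3 + U**2) (x(U) = (-3 + U**2)*U - 18 = U*(-3 + U**2) - 18 = -18 + U*(-3 + U**2))
x(D(-1 - 1*(-4), B(2, -3))) - c = (-18 + (-1 - 1*(-4))*(-3 + (-1 - 1*(-4))**2)) - 1*912 = (-18 + (-1 + 4)*(-3 + (-1 + 4)**2)) - 912 = (-18 + 3*(-3 + 3**2)) - 912 = (-18 + 3*(-3 + 9)) - 912 = (-18 + 3*6) - 912 = (-18 + 18) - 912 = 0 - 912 = -912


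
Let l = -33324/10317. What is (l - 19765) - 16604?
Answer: -125084099/3439 ≈ -36372.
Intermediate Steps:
l = -11108/3439 (l = -33324*1/10317 = -11108/3439 ≈ -3.2300)
(l - 19765) - 16604 = (-11108/3439 - 19765) - 16604 = -67982943/3439 - 16604 = -125084099/3439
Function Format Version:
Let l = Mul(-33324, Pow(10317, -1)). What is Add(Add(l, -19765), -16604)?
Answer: Rational(-125084099, 3439) ≈ -36372.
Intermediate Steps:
l = Rational(-11108, 3439) (l = Mul(-33324, Rational(1, 10317)) = Rational(-11108, 3439) ≈ -3.2300)
Add(Add(l, -19765), -16604) = Add(Add(Rational(-11108, 3439), -19765), -16604) = Add(Rational(-67982943, 3439), -16604) = Rational(-125084099, 3439)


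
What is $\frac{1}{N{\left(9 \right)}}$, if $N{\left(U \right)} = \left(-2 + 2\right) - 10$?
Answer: $- \frac{1}{10} \approx -0.1$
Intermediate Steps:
$N{\left(U \right)} = -10$ ($N{\left(U \right)} = 0 - 10 = -10$)
$\frac{1}{N{\left(9 \right)}} = \frac{1}{-10} = - \frac{1}{10}$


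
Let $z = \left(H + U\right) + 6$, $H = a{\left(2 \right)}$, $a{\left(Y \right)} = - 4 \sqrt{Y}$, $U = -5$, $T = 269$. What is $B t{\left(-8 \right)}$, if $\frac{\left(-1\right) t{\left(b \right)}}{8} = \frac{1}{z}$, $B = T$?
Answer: $\frac{2152}{31} + \frac{8608 \sqrt{2}}{31} \approx 462.11$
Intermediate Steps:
$B = 269$
$H = - 4 \sqrt{2} \approx -5.6569$
$z = 1 - 4 \sqrt{2}$ ($z = \left(- 4 \sqrt{2} - 5\right) + 6 = \left(-5 - 4 \sqrt{2}\right) + 6 = 1 - 4 \sqrt{2} \approx -4.6569$)
$t{\left(b \right)} = - \frac{8}{1 - 4 \sqrt{2}}$
$B t{\left(-8 \right)} = 269 \left(\frac{8}{31} + \frac{32 \sqrt{2}}{31}\right) = \frac{2152}{31} + \frac{8608 \sqrt{2}}{31}$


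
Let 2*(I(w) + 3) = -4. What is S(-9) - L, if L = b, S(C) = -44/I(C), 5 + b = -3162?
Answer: 15879/5 ≈ 3175.8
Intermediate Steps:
b = -3167 (b = -5 - 3162 = -3167)
I(w) = -5 (I(w) = -3 + (1/2)*(-4) = -3 - 2 = -5)
S(C) = 44/5 (S(C) = -44/(-5) = -44*(-1/5) = 44/5)
L = -3167
S(-9) - L = 44/5 - 1*(-3167) = 44/5 + 3167 = 15879/5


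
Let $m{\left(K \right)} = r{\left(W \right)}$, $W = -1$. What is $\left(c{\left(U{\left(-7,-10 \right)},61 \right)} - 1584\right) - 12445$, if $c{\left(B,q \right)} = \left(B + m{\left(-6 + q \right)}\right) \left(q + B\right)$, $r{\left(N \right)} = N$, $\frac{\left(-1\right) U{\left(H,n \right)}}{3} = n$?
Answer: $-11390$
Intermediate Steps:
$U{\left(H,n \right)} = - 3 n$
$m{\left(K \right)} = -1$
$c{\left(B,q \right)} = \left(-1 + B\right) \left(B + q\right)$ ($c{\left(B,q \right)} = \left(B - 1\right) \left(q + B\right) = \left(-1 + B\right) \left(B + q\right)$)
$\left(c{\left(U{\left(-7,-10 \right)},61 \right)} - 1584\right) - 12445 = \left(\left(\left(\left(-3\right) \left(-10\right)\right)^{2} - \left(-3\right) \left(-10\right) - 61 + \left(-3\right) \left(-10\right) 61\right) - 1584\right) - 12445 = \left(\left(30^{2} - 30 - 61 + 30 \cdot 61\right) - 1584\right) - 12445 = \left(\left(900 - 30 - 61 + 1830\right) - 1584\right) - 12445 = \left(2639 - 1584\right) - 12445 = 1055 - 12445 = -11390$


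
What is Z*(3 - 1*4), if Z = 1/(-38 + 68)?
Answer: -1/30 ≈ -0.033333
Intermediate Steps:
Z = 1/30 ≈ 0.033333
Z*(3 - 1*4) = (3 - 1*4)/30 = (3 - 4)/30 = (1/30)*(-1) = -1/30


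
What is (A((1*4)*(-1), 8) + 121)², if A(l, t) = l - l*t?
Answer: 22201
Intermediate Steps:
A(l, t) = l - l*t
(A((1*4)*(-1), 8) + 121)² = (((1*4)*(-1))*(1 - 1*8) + 121)² = ((4*(-1))*(1 - 8) + 121)² = (-4*(-7) + 121)² = (28 + 121)² = 149² = 22201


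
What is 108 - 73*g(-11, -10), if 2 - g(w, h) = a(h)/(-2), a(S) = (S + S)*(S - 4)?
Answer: -10258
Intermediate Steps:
a(S) = 2*S*(-4 + S) (a(S) = (2*S)*(-4 + S) = 2*S*(-4 + S))
g(w, h) = 2 + h*(-4 + h) (g(w, h) = 2 - 2*h*(-4 + h)/(-2) = 2 - 2*h*(-4 + h)*(-1)/2 = 2 - (-1)*h*(-4 + h) = 2 + h*(-4 + h))
108 - 73*g(-11, -10) = 108 - 73*(2 - 10*(-4 - 10)) = 108 - 73*(2 - 10*(-14)) = 108 - 73*(2 + 140) = 108 - 73*142 = 108 - 10366 = -10258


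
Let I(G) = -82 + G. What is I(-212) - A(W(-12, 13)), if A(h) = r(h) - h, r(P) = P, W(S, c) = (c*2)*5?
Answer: -294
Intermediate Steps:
W(S, c) = 10*c (W(S, c) = (2*c)*5 = 10*c)
A(h) = 0 (A(h) = h - h = 0)
I(-212) - A(W(-12, 13)) = (-82 - 212) - 1*0 = -294 + 0 = -294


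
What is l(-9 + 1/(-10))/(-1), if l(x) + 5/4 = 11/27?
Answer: 91/108 ≈ 0.84259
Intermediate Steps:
l(x) = -91/108 (l(x) = -5/4 + 11/27 = -91/108)
l(-9 + 1/(-10))/(-1) = -91/108/(-1) = -91/108*(-1) = 91/108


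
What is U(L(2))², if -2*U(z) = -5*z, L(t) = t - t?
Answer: 0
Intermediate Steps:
L(t) = 0
U(z) = 5*z/2 (U(z) = -(-5)*z/2 = 5*z/2)
U(L(2))² = ((5/2)*0)² = 0² = 0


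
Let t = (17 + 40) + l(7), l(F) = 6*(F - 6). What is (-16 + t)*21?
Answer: 987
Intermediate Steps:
l(F) = -36 + 6*F (l(F) = 6*(-6 + F) = -36 + 6*F)
t = 63 (t = (17 + 40) + (-36 + 6*7) = 57 + (-36 + 42) = 57 + 6 = 63)
(-16 + t)*21 = (-16 + 63)*21 = 47*21 = 987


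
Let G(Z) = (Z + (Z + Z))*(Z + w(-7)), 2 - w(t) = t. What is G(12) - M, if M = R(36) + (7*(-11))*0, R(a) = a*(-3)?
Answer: 864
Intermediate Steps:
w(t) = 2 - t
R(a) = -3*a
G(Z) = 3*Z*(9 + Z) (G(Z) = (Z + (Z + Z))*(Z + (2 - 1*(-7))) = (Z + 2*Z)*(Z + (2 + 7)) = (3*Z)*(Z + 9) = (3*Z)*(9 + Z) = 3*Z*(9 + Z))
M = -108 (M = -3*36 + (7*(-11))*0 = -108 - 77*0 = -108 + 0 = -108)
G(12) - M = 3*12*(9 + 12) - 1*(-108) = 3*12*21 + 108 = 756 + 108 = 864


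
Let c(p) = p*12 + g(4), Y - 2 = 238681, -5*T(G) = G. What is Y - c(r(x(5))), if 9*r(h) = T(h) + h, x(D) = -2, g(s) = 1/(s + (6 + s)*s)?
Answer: 157532173/660 ≈ 2.3869e+5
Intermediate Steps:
T(G) = -G/5
g(s) = 1/(s + s*(6 + s))
r(h) = 4*h/45 (r(h) = (-h/5 + h)/9 = (4*h/5)/9 = 4*h/45)
Y = 238683 (Y = 2 + 238681 = 238683)
c(p) = 1/44 + 12*p (c(p) = p*12 + 1/(4*(7 + 4)) = 12*p + (¼)/11 = 12*p + (¼)*(1/11) = 12*p + 1/44 = 1/44 + 12*p)
Y - c(r(x(5))) = 238683 - (1/44 + 12*((4/45)*(-2))) = 238683 - (1/44 + 12*(-8/45)) = 238683 - (1/44 - 32/15) = 238683 - 1*(-1393/660) = 238683 + 1393/660 = 157532173/660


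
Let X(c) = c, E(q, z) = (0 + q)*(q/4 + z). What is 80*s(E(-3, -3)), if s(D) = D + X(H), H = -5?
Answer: 500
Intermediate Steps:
E(q, z) = q*(z + q/4) (E(q, z) = q*(q*(1/4) + z) = q*(q/4 + z) = q*(z + q/4))
s(D) = -5 + D (s(D) = D - 5 = -5 + D)
80*s(E(-3, -3)) = 80*(-5 + (1/4)*(-3)*(-3 + 4*(-3))) = 80*(-5 + (1/4)*(-3)*(-3 - 12)) = 80*(-5 + (1/4)*(-3)*(-15)) = 80*(-5 + 45/4) = 80*(25/4) = 500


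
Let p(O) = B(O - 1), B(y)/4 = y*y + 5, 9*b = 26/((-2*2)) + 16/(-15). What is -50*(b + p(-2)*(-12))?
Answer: 908335/27 ≈ 33642.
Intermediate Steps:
b = -227/270 (b = (26/((-2*2)) + 16/(-15))/9 = (26/(-4) + 16*(-1/15))/9 = (26*(-¼) - 16/15)/9 = (-13/2 - 16/15)/9 = (⅑)*(-227/30) = -227/270 ≈ -0.84074)
B(y) = 20 + 4*y² (B(y) = 4*(y*y + 5) = 4*(y² + 5) = 4*(5 + y²) = 20 + 4*y²)
p(O) = 20 + 4*(-1 + O)² (p(O) = 20 + 4*(O - 1)² = 20 + 4*(-1 + O)²)
-50*(b + p(-2)*(-12)) = -50*(-227/270 + (20 + 4*(-1 - 2)²)*(-12)) = -50*(-227/270 + (20 + 4*(-3)²)*(-12)) = -50*(-227/270 + (20 + 4*9)*(-12)) = -50*(-227/270 + (20 + 36)*(-12)) = -50*(-227/270 + 56*(-12)) = -50*(-227/270 - 672) = -50*(-181667/270) = 908335/27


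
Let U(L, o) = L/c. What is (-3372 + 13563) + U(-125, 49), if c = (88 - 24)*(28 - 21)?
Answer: 4565443/448 ≈ 10191.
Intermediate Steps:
c = 448 (c = 64*7 = 448)
U(L, o) = L/448
(-3372 + 13563) + U(-125, 49) = (-3372 + 13563) + (1/448)*(-125) = 10191 - 125/448 = 4565443/448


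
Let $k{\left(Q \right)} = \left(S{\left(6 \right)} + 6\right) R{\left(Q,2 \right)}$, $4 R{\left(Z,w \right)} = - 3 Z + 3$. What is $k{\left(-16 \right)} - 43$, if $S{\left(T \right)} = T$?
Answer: $110$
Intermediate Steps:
$R{\left(Z,w \right)} = \frac{3}{4} - \frac{3 Z}{4}$ ($R{\left(Z,w \right)} = \frac{- 3 Z + 3}{4} = \frac{3 - 3 Z}{4} = \frac{3}{4} - \frac{3 Z}{4}$)
$k{\left(Q \right)} = 9 - 9 Q$ ($k{\left(Q \right)} = \left(6 + 6\right) \left(\frac{3}{4} - \frac{3 Q}{4}\right) = 12 \left(\frac{3}{4} - \frac{3 Q}{4}\right) = 9 - 9 Q$)
$k{\left(-16 \right)} - 43 = \left(9 - -144\right) - 43 = \left(9 + 144\right) - 43 = 153 - 43 = 110$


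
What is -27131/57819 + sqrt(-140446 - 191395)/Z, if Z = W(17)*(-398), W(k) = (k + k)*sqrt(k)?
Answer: -27131/57819 - I*sqrt(5641297)/230044 ≈ -0.46924 - 0.010325*I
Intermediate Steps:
W(k) = 2*k**(3/2) (W(k) = (2*k)*sqrt(k) = 2*k**(3/2))
Z = -13532*sqrt(17) (Z = (2*17**(3/2))*(-398) = (2*(17*sqrt(17)))*(-398) = (34*sqrt(17))*(-398) = -13532*sqrt(17) ≈ -55794.)
-27131/57819 + sqrt(-140446 - 191395)/Z = -27131/57819 + sqrt(-140446 - 191395)/((-13532*sqrt(17))) = -27131*1/57819 + sqrt(-331841)*(-sqrt(17)/230044) = -27131/57819 + (I*sqrt(331841))*(-sqrt(17)/230044) = -27131/57819 - I*sqrt(5641297)/230044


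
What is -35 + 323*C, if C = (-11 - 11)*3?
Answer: -21353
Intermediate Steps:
C = -66 (C = -22*3 = -66)
-35 + 323*C = -35 + 323*(-66) = -35 - 21318 = -21353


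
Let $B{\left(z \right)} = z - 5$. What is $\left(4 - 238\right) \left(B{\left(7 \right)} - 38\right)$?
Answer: $8424$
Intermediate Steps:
$B{\left(z \right)} = -5 + z$
$\left(4 - 238\right) \left(B{\left(7 \right)} - 38\right) = \left(4 - 238\right) \left(\left(-5 + 7\right) - 38\right) = - 234 \left(2 - 38\right) = \left(-234\right) \left(-36\right) = 8424$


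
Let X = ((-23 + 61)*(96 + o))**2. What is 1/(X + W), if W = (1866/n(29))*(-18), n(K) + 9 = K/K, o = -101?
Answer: 2/80597 ≈ 2.4815e-5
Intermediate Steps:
n(K) = -8 (n(K) = -9 + K/K = -9 + 1 = -8)
X = 36100 (X = ((-23 + 61)*(96 - 101))**2 = (38*(-5))**2 = (-190)**2 = 36100)
W = 8397/2 (W = (1866/(-8))*(-18) = (1866*(-1/8))*(-18) = -933/4*(-18) = 8397/2 ≈ 4198.5)
1/(X + W) = 1/(36100 + 8397/2) = 1/(80597/2) = 2/80597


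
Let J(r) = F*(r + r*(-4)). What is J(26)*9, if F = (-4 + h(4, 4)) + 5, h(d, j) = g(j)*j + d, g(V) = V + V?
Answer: -25974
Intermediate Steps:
g(V) = 2*V
h(d, j) = d + 2*j**2 (h(d, j) = (2*j)*j + d = 2*j**2 + d = d + 2*j**2)
F = 37 (F = (-4 + (4 + 2*4**2)) + 5 = (-4 + (4 + 2*16)) + 5 = (-4 + (4 + 32)) + 5 = (-4 + 36) + 5 = 32 + 5 = 37)
J(r) = -111*r (J(r) = 37*(r + r*(-4)) = 37*(r - 4*r) = 37*(-3*r) = -111*r)
J(26)*9 = -111*26*9 = -2886*9 = -25974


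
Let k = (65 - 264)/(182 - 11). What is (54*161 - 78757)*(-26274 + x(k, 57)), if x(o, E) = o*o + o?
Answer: 53827473505106/29241 ≈ 1.8408e+9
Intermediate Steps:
k = -199/171 ≈ -1.1637
x(o, E) = o + o² (x(o, E) = o² + o = o + o²)
(54*161 - 78757)*(-26274 + x(k, 57)) = (54*161 - 78757)*(-26274 - 199*(1 - 199/171)/171) = (8694 - 78757)*(-26274 - 199/171*(-28/171)) = -70063*(-26274 + 5572/29241) = -70063*(-768272462/29241) = 53827473505106/29241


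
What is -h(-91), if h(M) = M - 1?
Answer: 92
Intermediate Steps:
h(M) = -1 + M
-h(-91) = -(-1 - 91) = -1*(-92) = 92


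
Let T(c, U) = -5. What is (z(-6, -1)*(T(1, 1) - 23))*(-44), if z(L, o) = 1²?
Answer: 1232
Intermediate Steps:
z(L, o) = 1
(z(-6, -1)*(T(1, 1) - 23))*(-44) = (1*(-5 - 23))*(-44) = (1*(-28))*(-44) = -28*(-44) = 1232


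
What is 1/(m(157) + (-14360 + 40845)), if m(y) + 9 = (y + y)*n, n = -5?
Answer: 1/24906 ≈ 4.0151e-5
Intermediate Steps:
m(y) = -9 - 10*y (m(y) = -9 + (y + y)*(-5) = -9 + (2*y)*(-5) = -9 - 10*y)
1/(m(157) + (-14360 + 40845)) = 1/((-9 - 10*157) + (-14360 + 40845)) = 1/((-9 - 1570) + 26485) = 1/(-1579 + 26485) = 1/24906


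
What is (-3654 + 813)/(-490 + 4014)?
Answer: -2841/3524 ≈ -0.80619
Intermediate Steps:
(-3654 + 813)/(-490 + 4014) = -2841/3524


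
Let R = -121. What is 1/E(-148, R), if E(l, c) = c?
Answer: -1/121 ≈ -0.0082645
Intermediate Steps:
1/E(-148, R) = 1/(-121) = -1/121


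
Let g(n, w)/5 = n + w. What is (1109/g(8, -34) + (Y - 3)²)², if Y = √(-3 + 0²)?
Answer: -1716959/16900 + 1974*I*√3/65 ≈ -101.6 + 52.601*I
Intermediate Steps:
g(n, w) = 5*n + 5*w (g(n, w) = 5*(n + w) = 5*n + 5*w)
Y = I*√3 (Y = √(-3 + 0) = √(-3) = I*√3 ≈ 1.732*I)
(1109/g(8, -34) + (Y - 3)²)² = (1109/(5*8 + 5*(-34)) + (I*√3 - 3)²)² = (1109/(40 - 170) + (-3 + I*√3)²)² = (1109/(-130) + (-3 + I*√3)²)² = (1109*(-1/130) + (-3 + I*√3)²)² = (-1109/130 + (-3 + I*√3)²)²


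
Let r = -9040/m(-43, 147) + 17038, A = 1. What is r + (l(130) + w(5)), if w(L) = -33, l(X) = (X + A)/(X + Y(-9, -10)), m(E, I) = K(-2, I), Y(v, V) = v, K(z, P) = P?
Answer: 301393352/17787 ≈ 16945.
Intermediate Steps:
m(E, I) = I
l(X) = (1 + X)/(-9 + X) (l(X) = (X + 1)/(X - 9) = (1 + X)/(-9 + X))
r = 2495546/147 (r = -9040/147 + 17038 = 2495546/147 ≈ 16977.)
r + (l(130) + w(5)) = 2495546/147 + ((1 + 130)/(-9 + 130) - 33) = 2495546/147 + (131/121 - 33) = 2495546/147 - 3862/121 = 301393352/17787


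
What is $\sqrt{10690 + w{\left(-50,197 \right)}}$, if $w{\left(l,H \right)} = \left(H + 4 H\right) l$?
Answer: $4 i \sqrt{2410} \approx 196.37 i$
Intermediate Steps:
$w{\left(l,H \right)} = 5 H l$
$\sqrt{10690 + w{\left(-50,197 \right)}} = \sqrt{10690 + 5 \cdot 197 \left(-50\right)} = \sqrt{10690 - 49250} = \sqrt{-38560} = 4 i \sqrt{2410}$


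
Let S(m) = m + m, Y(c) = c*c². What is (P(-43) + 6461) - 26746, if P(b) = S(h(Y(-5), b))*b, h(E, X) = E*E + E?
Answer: -1353285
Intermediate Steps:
Y(c) = c³
h(E, X) = E + E² (h(E, X) = E² + E = E + E²)
S(m) = 2*m
P(b) = 31000*b (P(b) = (2*((-5)³*(1 + (-5)³)))*b = (2*(-125*(1 - 125)))*b = (2*(-125*(-124)))*b = (2*15500)*b = 31000*b)
(P(-43) + 6461) - 26746 = (31000*(-43) + 6461) - 26746 = (-1333000 + 6461) - 26746 = -1326539 - 26746 = -1353285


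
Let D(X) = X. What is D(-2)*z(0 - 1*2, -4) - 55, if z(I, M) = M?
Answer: -47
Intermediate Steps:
D(-2)*z(0 - 1*2, -4) - 55 = -2*(-4) - 55 = 8 - 55 = -47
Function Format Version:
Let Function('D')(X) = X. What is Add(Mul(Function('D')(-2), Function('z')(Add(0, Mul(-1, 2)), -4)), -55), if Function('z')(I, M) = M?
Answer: -47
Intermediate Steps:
Add(Mul(Function('D')(-2), Function('z')(Add(0, Mul(-1, 2)), -4)), -55) = Add(Mul(-2, -4), -55) = Add(8, -55) = -47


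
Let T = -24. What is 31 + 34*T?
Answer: -785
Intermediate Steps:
31 + 34*T = 31 + 34*(-24) = 31 - 816 = -785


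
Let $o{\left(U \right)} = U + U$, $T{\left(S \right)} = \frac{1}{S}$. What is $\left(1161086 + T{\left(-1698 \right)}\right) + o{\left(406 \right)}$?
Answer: $\frac{1972902803}{1698} \approx 1.1619 \cdot 10^{6}$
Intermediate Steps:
$o{\left(U \right)} = 2 U$
$\left(1161086 + T{\left(-1698 \right)}\right) + o{\left(406 \right)} = \left(1161086 + \frac{1}{-1698}\right) + 2 \cdot 406 = \left(1161086 - \frac{1}{1698}\right) + 812 = \frac{1971524027}{1698} + 812 = \frac{1972902803}{1698}$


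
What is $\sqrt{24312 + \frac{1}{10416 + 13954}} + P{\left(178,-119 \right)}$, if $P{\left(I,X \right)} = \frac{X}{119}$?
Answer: $-1 + \frac{\sqrt{14438821457170}}{24370} \approx 154.92$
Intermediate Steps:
$P{\left(I,X \right)} = \frac{X}{119}$ ($P{\left(I,X \right)} = X \frac{1}{119} = \frac{X}{119}$)
$\sqrt{24312 + \frac{1}{10416 + 13954}} + P{\left(178,-119 \right)} = \sqrt{24312 + \frac{1}{10416 + 13954}} + \frac{1}{119} \left(-119\right) = \sqrt{24312 + \frac{1}{24370}} - 1 = \sqrt{\frac{592483441}{24370}} - 1 = \frac{\sqrt{14438821457170}}{24370} - 1 = -1 + \frac{\sqrt{14438821457170}}{24370}$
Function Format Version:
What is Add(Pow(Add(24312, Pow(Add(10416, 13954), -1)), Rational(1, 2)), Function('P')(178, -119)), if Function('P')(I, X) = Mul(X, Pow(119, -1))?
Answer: Add(-1, Mul(Rational(1, 24370), Pow(14438821457170, Rational(1, 2)))) ≈ 154.92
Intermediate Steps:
Function('P')(I, X) = Mul(Rational(1, 119), X) (Function('P')(I, X) = Mul(X, Rational(1, 119)) = Mul(Rational(1, 119), X))
Add(Pow(Add(24312, Pow(Add(10416, 13954), -1)), Rational(1, 2)), Function('P')(178, -119)) = Add(Pow(Add(24312, Pow(Add(10416, 13954), -1)), Rational(1, 2)), Mul(Rational(1, 119), -119)) = Add(Pow(Add(24312, Pow(24370, -1)), Rational(1, 2)), -1) = Add(Pow(Add(24312, Rational(1, 24370)), Rational(1, 2)), -1) = Add(Pow(Rational(592483441, 24370), Rational(1, 2)), -1) = Add(Mul(Rational(1, 24370), Pow(14438821457170, Rational(1, 2))), -1) = Add(-1, Mul(Rational(1, 24370), Pow(14438821457170, Rational(1, 2))))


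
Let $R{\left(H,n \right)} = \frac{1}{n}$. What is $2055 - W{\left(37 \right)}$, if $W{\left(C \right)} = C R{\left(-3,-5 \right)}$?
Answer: $\frac{10312}{5} \approx 2062.4$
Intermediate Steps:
$W{\left(C \right)} = - \frac{C}{5}$ ($W{\left(C \right)} = \frac{C}{-5} = C \left(- \frac{1}{5}\right) = - \frac{C}{5}$)
$2055 - W{\left(37 \right)} = 2055 - \left(- \frac{1}{5}\right) 37 = 2055 - - \frac{37}{5} = 2055 + \frac{37}{5} = \frac{10312}{5}$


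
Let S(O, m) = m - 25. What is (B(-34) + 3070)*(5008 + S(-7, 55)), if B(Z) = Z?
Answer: 15295368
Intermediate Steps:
S(O, m) = -25 + m
(B(-34) + 3070)*(5008 + S(-7, 55)) = (-34 + 3070)*(5008 + (-25 + 55)) = 3036*(5008 + 30) = 3036*5038 = 15295368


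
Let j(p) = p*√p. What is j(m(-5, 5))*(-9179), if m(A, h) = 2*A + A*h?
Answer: 321265*I*√35 ≈ 1.9006e+6*I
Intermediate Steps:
j(p) = p^(3/2)
j(m(-5, 5))*(-9179) = (-5*(2 + 5))^(3/2)*(-9179) = (-5*7)^(3/2)*(-9179) = (-35)^(3/2)*(-9179) = -35*I*√35*(-9179) = 321265*I*√35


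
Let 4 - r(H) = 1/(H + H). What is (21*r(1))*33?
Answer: 4851/2 ≈ 2425.5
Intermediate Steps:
r(H) = 4 - 1/(2*H) (r(H) = 4 - 1/(H + H) = 4 - 1/(2*H))
(21*r(1))*33 = (21*(4 - ½/1))*33 = (21*(4 - ½*1))*33 = (21*(4 - ½))*33 = (21*(7/2))*33 = (147/2)*33 = 4851/2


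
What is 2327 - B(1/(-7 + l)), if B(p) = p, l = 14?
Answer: 16288/7 ≈ 2326.9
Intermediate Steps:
2327 - B(1/(-7 + l)) = 2327 - 1/(-7 + 14) = 2327 - 1/7 = 16288/7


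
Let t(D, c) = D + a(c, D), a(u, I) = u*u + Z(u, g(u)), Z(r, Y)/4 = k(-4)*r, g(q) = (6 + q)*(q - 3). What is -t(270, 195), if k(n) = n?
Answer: -35175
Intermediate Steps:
g(q) = (-3 + q)*(6 + q) (g(q) = (6 + q)*(-3 + q) = (-3 + q)*(6 + q))
Z(r, Y) = -16*r (Z(r, Y) = 4*(-4*r) = -16*r)
a(u, I) = u² - 16*u (a(u, I) = u*u - 16*u = u² - 16*u)
t(D, c) = D + c*(-16 + c)
-t(270, 195) = -(270 + 195² - 16*195) = -(270 + 38025 - 3120) = -1*35175 = -35175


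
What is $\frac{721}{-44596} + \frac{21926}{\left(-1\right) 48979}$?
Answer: $- \frac{1013125755}{2184267484} \approx -0.46383$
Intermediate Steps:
$\frac{721}{-44596} + \frac{21926}{\left(-1\right) 48979} = 721 \left(- \frac{1}{44596}\right) + \frac{21926}{-48979} = - \frac{721}{44596} + 21926 \left(- \frac{1}{48979}\right) = - \frac{721}{44596} - \frac{21926}{48979} = - \frac{1013125755}{2184267484}$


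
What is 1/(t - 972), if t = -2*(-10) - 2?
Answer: -1/954 ≈ -0.0010482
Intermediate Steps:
t = 18 (t = 20 - 2 = 18)
1/(t - 972) = 1/(18 - 972) = 1/(-954) = -1/954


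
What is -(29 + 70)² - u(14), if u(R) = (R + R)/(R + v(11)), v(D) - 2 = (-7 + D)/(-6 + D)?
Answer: -29408/3 ≈ -9802.7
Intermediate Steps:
v(D) = 2 + (-7 + D)/(-6 + D)
u(R) = 2*R/(14/5 + R) (u(R) = (R + R)/(R + (-19 + 3*11)/(-6 + 11)) = (2*R)/(R + (-19 + 33)/5) = (2*R)/(R + (⅕)*14) = (2*R)/(R + 14/5) = (2*R)/(14/5 + R) = 2*R/(14/5 + R))
-(29 + 70)² - u(14) = -(29 + 70)² - 10*14/(14 + 5*14) = -1*99² - 10*14/(14 + 70) = -1*9801 - 10*14/84 = -9801 - 10*14/84 = -9801 - 1*5/3 = -9801 - 5/3 = -29408/3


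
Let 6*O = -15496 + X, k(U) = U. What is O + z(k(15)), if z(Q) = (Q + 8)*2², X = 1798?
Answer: -2191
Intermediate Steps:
z(Q) = 32 + 4*Q (z(Q) = (8 + Q)*4 = 32 + 4*Q)
O = -2283 (O = (-15496 + 1798)/6 = (⅙)*(-13698) = -2283)
O + z(k(15)) = -2283 + (32 + 4*15) = -2283 + (32 + 60) = -2283 + 92 = -2191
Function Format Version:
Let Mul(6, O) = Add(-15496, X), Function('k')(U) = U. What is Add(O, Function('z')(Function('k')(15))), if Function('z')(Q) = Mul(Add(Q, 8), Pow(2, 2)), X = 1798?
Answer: -2191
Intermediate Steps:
Function('z')(Q) = Add(32, Mul(4, Q)) (Function('z')(Q) = Mul(Add(8, Q), 4) = Add(32, Mul(4, Q)))
O = -2283 (O = Mul(Rational(1, 6), Add(-15496, 1798)) = Mul(Rational(1, 6), -13698) = -2283)
Add(O, Function('z')(Function('k')(15))) = Add(-2283, Add(32, Mul(4, 15))) = Add(-2283, Add(32, 60)) = Add(-2283, 92) = -2191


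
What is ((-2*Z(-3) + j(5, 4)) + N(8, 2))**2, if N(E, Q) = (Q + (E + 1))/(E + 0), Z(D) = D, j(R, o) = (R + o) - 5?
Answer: 8281/64 ≈ 129.39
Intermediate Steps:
j(R, o) = -5 + R + o
N(E, Q) = (1 + E + Q)/E (N(E, Q) = (Q + (1 + E))/E = (1 + E + Q)/E)
((-2*Z(-3) + j(5, 4)) + N(8, 2))**2 = ((-2*(-3) + (-5 + 5 + 4)) + (1 + 8 + 2)/8)**2 = ((6 + 4) + (1/8)*11)**2 = (10 + 11/8)**2 = (91/8)**2 = 8281/64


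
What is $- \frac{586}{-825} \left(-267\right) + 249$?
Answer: $\frac{16321}{275} \approx 59.349$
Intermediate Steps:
$- \frac{586}{-825} \left(-267\right) + 249 = \left(-586\right) \left(- \frac{1}{825}\right) \left(-267\right) + 249 = \frac{586}{825} \left(-267\right) + 249 = - \frac{52154}{275} + 249 = \frac{16321}{275}$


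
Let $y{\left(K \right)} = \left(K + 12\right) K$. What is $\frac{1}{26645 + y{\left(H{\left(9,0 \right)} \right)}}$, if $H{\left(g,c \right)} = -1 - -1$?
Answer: $\frac{1}{26645} \approx 3.753 \cdot 10^{-5}$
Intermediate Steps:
$H{\left(g,c \right)} = 0$ ($H{\left(g,c \right)} = -1 + 1 = 0$)
$y{\left(K \right)} = K \left(12 + K\right)$ ($y{\left(K \right)} = \left(12 + K\right) K = K \left(12 + K\right)$)
$\frac{1}{26645 + y{\left(H{\left(9,0 \right)} \right)}} = \frac{1}{26645 + 0 \left(12 + 0\right)} = \frac{1}{26645 + 0 \cdot 12} = \frac{1}{26645 + 0} = \frac{1}{26645}$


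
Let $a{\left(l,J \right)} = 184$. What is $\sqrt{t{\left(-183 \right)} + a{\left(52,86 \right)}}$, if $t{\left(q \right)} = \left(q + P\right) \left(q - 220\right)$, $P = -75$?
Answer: $\sqrt{104158} \approx 322.74$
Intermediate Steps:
$t{\left(q \right)} = \left(-220 + q\right) \left(-75 + q\right)$ ($t{\left(q \right)} = \left(q - 75\right) \left(q - 220\right) = \left(-75 + q\right) \left(-220 + q\right) = \left(-220 + q\right) \left(-75 + q\right)$)
$\sqrt{t{\left(-183 \right)} + a{\left(52,86 \right)}} = \sqrt{\left(16500 + \left(-183\right)^{2} - -53985\right) + 184} = \sqrt{\left(16500 + 33489 + 53985\right) + 184} = \sqrt{103974 + 184} = \sqrt{104158}$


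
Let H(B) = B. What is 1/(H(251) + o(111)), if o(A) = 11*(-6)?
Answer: 1/185 ≈ 0.0054054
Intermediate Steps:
o(A) = -66
1/(H(251) + o(111)) = 1/(251 - 66) = 1/185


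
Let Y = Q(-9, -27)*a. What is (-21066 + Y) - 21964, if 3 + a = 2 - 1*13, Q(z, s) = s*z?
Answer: -46432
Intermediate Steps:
a = -14 (a = -3 + (2 - 1*13) = -3 + (2 - 13) = -3 - 11 = -14)
Y = -3402 (Y = -27*(-9)*(-14) = 243*(-14) = -3402)
(-21066 + Y) - 21964 = (-21066 - 3402) - 21964 = -24468 - 21964 = -46432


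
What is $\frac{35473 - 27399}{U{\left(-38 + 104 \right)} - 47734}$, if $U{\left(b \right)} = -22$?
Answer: $- \frac{4037}{23878} \approx -0.16907$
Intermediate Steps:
$\frac{35473 - 27399}{U{\left(-38 + 104 \right)} - 47734} = \frac{35473 - 27399}{-22 - 47734} = \frac{8074}{-47756} = 8074 \left(- \frac{1}{47756}\right) = - \frac{4037}{23878}$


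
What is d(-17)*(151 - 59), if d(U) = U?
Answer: -1564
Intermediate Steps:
d(-17)*(151 - 59) = -17*(151 - 59) = -17*92 = -1564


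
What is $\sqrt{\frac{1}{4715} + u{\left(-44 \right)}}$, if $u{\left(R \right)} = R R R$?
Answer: $\frac{3 i \sqrt{210416073965}}{4715} \approx 291.86 i$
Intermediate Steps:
$u{\left(R \right)} = R^{3}$ ($u{\left(R \right)} = R^{2} R = R^{3}$)
$\sqrt{\frac{1}{4715} + u{\left(-44 \right)}} = \sqrt{\frac{1}{4715} + \left(-44\right)^{3}} = \sqrt{\frac{1}{4715} - 85184} = \sqrt{- \frac{401642559}{4715}} = \frac{3 i \sqrt{210416073965}}{4715}$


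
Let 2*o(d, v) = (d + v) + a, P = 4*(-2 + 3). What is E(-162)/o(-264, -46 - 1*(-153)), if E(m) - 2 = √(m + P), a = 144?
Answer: -4/13 - 2*I*√158/13 ≈ -0.30769 - 1.9338*I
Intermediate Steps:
P = 4 (P = 4*1 = 4)
E(m) = 2 + √(4 + m) (E(m) = 2 + √(m + 4) = 2 + √(4 + m))
o(d, v) = 72 + d/2 + v/2 (o(d, v) = ((d + v) + 144)/2 = (144 + d + v)/2 = 72 + d/2 + v/2)
E(-162)/o(-264, -46 - 1*(-153)) = (2 + √(4 - 162))/(72 + (½)*(-264) + (-46 - 1*(-153))/2) = (2 + √(-158))/(72 - 132 + (-46 + 153)/2) = (2 + I*√158)/(72 - 132 + (½)*107) = (2 + I*√158)/(72 - 132 + 107/2) = (2 + I*√158)/(-13/2) = (2 + I*√158)*(-2/13) = -4/13 - 2*I*√158/13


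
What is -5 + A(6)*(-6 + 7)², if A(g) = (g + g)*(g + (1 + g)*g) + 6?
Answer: 577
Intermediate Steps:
A(g) = 6 + 2*g*(g + g*(1 + g)) (A(g) = (2*g)*(g + g*(1 + g)) + 6 = 2*g*(g + g*(1 + g)) + 6 = 6 + 2*g*(g + g*(1 + g)))
-5 + A(6)*(-6 + 7)² = -5 + (6 + 2*6³ + 4*6²)*(-6 + 7)² = -5 + (6 + 2*216 + 4*36)*1² = -5 + (6 + 432 + 144)*1 = -5 + 582*1 = -5 + 582 = 577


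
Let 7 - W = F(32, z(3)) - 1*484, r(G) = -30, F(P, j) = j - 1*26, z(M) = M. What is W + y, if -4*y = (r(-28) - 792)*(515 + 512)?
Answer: 423125/2 ≈ 2.1156e+5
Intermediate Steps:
F(P, j) = -26 + j (F(P, j) = j - 26 = -26 + j)
W = 514 (W = 7 - ((-26 + 3) - 1*484) = 7 - (-23 - 484) = 7 - 1*(-507) = 7 + 507 = 514)
y = 422097/2 (y = -(-30 - 792)*(515 + 512)/4 = -(-411)*1027/2 = -¼*(-844194) = 422097/2 ≈ 2.1105e+5)
W + y = 514 + 422097/2 = 423125/2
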